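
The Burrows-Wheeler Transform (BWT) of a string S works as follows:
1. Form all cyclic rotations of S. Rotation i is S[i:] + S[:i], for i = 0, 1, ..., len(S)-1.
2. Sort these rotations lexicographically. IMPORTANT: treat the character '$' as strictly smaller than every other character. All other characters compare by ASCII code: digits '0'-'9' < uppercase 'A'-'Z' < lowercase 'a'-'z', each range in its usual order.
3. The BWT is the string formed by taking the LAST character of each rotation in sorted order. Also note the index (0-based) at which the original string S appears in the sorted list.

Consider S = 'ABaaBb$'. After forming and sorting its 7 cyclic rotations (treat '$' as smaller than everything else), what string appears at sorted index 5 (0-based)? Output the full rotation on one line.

Answer: aaBb$AB

Derivation:
All 7 rotations (rotation i = S[i:]+S[:i]):
  rot[0] = ABaaBb$
  rot[1] = BaaBb$A
  rot[2] = aaBb$AB
  rot[3] = aBb$ABa
  rot[4] = Bb$ABaa
  rot[5] = b$ABaaB
  rot[6] = $ABaaBb
Sorted (with $ < everything):
  sorted[0] = $ABaaBb
  sorted[1] = ABaaBb$
  sorted[2] = BaaBb$A
  sorted[3] = Bb$ABaa
  sorted[4] = aBb$ABa
  sorted[5] = aaBb$AB
  sorted[6] = b$ABaaB
sorted[5] = aaBb$AB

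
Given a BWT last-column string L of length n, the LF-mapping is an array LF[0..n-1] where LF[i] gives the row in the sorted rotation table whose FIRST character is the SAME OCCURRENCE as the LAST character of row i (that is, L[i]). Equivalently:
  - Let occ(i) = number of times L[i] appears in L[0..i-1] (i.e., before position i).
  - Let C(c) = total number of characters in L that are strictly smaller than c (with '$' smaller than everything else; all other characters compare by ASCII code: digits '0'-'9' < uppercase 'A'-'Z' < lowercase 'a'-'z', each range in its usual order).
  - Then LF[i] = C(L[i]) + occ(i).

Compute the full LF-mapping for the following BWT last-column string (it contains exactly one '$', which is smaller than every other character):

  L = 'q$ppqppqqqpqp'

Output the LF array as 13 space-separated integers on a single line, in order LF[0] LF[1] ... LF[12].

Char counts: '$':1, 'p':6, 'q':6
C (first-col start): C('$')=0, C('p')=1, C('q')=7
L[0]='q': occ=0, LF[0]=C('q')+0=7+0=7
L[1]='$': occ=0, LF[1]=C('$')+0=0+0=0
L[2]='p': occ=0, LF[2]=C('p')+0=1+0=1
L[3]='p': occ=1, LF[3]=C('p')+1=1+1=2
L[4]='q': occ=1, LF[4]=C('q')+1=7+1=8
L[5]='p': occ=2, LF[5]=C('p')+2=1+2=3
L[6]='p': occ=3, LF[6]=C('p')+3=1+3=4
L[7]='q': occ=2, LF[7]=C('q')+2=7+2=9
L[8]='q': occ=3, LF[8]=C('q')+3=7+3=10
L[9]='q': occ=4, LF[9]=C('q')+4=7+4=11
L[10]='p': occ=4, LF[10]=C('p')+4=1+4=5
L[11]='q': occ=5, LF[11]=C('q')+5=7+5=12
L[12]='p': occ=5, LF[12]=C('p')+5=1+5=6

Answer: 7 0 1 2 8 3 4 9 10 11 5 12 6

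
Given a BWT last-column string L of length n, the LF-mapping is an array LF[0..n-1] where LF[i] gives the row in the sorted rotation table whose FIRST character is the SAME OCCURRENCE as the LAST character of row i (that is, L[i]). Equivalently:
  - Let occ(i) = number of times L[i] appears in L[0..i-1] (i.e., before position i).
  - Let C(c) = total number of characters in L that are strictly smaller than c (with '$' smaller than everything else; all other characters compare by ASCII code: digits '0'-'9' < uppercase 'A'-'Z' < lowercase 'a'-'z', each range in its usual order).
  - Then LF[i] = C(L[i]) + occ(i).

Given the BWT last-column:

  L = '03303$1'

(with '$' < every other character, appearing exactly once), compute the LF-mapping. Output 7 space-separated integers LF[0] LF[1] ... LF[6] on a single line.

Answer: 1 4 5 2 6 0 3

Derivation:
Char counts: '$':1, '0':2, '1':1, '3':3
C (first-col start): C('$')=0, C('0')=1, C('1')=3, C('3')=4
L[0]='0': occ=0, LF[0]=C('0')+0=1+0=1
L[1]='3': occ=0, LF[1]=C('3')+0=4+0=4
L[2]='3': occ=1, LF[2]=C('3')+1=4+1=5
L[3]='0': occ=1, LF[3]=C('0')+1=1+1=2
L[4]='3': occ=2, LF[4]=C('3')+2=4+2=6
L[5]='$': occ=0, LF[5]=C('$')+0=0+0=0
L[6]='1': occ=0, LF[6]=C('1')+0=3+0=3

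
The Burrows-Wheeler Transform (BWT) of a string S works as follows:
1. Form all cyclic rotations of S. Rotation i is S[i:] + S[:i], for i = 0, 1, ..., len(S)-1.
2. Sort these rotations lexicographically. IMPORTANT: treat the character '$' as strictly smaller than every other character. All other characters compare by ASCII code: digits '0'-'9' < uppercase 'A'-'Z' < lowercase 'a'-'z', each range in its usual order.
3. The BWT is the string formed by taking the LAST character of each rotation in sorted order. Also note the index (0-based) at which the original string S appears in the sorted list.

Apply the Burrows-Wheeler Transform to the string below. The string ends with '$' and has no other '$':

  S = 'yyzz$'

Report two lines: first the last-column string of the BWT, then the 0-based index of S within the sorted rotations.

Answer: z$yzy
1

Derivation:
All 5 rotations (rotation i = S[i:]+S[:i]):
  rot[0] = yyzz$
  rot[1] = yzz$y
  rot[2] = zz$yy
  rot[3] = z$yyz
  rot[4] = $yyzz
Sorted (with $ < everything):
  sorted[0] = $yyzz  (last char: 'z')
  sorted[1] = yyzz$  (last char: '$')
  sorted[2] = yzz$y  (last char: 'y')
  sorted[3] = z$yyz  (last char: 'z')
  sorted[4] = zz$yy  (last char: 'y')
Last column: z$yzy
Original string S is at sorted index 1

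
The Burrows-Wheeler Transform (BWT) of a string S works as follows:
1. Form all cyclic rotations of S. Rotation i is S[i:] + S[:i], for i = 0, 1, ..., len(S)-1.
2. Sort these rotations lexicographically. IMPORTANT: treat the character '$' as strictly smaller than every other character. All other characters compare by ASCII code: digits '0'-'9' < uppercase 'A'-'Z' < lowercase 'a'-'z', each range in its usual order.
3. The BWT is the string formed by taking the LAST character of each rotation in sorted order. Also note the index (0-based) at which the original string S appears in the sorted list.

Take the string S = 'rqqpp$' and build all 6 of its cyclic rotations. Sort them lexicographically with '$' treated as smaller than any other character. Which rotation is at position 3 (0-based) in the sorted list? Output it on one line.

All 6 rotations (rotation i = S[i:]+S[:i]):
  rot[0] = rqqpp$
  rot[1] = qqpp$r
  rot[2] = qpp$rq
  rot[3] = pp$rqq
  rot[4] = p$rqqp
  rot[5] = $rqqpp
Sorted (with $ < everything):
  sorted[0] = $rqqpp
  sorted[1] = p$rqqp
  sorted[2] = pp$rqq
  sorted[3] = qpp$rq
  sorted[4] = qqpp$r
  sorted[5] = rqqpp$
sorted[3] = qpp$rq

Answer: qpp$rq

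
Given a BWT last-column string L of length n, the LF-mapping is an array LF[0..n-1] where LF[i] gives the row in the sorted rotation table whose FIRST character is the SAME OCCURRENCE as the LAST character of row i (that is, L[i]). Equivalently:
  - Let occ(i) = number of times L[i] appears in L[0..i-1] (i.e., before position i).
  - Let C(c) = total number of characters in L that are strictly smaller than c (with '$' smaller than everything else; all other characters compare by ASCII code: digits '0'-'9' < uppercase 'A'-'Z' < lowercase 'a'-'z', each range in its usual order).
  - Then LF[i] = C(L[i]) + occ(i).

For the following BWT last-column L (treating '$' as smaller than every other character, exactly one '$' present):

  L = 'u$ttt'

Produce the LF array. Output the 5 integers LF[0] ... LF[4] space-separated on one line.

Answer: 4 0 1 2 3

Derivation:
Char counts: '$':1, 't':3, 'u':1
C (first-col start): C('$')=0, C('t')=1, C('u')=4
L[0]='u': occ=0, LF[0]=C('u')+0=4+0=4
L[1]='$': occ=0, LF[1]=C('$')+0=0+0=0
L[2]='t': occ=0, LF[2]=C('t')+0=1+0=1
L[3]='t': occ=1, LF[3]=C('t')+1=1+1=2
L[4]='t': occ=2, LF[4]=C('t')+2=1+2=3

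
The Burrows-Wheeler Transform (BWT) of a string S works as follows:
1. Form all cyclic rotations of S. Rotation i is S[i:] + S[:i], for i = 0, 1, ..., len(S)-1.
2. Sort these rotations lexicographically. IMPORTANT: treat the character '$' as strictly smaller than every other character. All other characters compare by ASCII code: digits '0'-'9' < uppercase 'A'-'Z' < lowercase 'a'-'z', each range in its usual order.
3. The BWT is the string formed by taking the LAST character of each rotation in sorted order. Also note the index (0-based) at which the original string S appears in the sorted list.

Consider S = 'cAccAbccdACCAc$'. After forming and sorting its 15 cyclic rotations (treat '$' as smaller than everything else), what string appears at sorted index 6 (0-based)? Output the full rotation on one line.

All 15 rotations (rotation i = S[i:]+S[:i]):
  rot[0] = cAccAbccdACCAc$
  rot[1] = AccAbccdACCAc$c
  rot[2] = ccAbccdACCAc$cA
  rot[3] = cAbccdACCAc$cAc
  rot[4] = AbccdACCAc$cAcc
  rot[5] = bccdACCAc$cAccA
  rot[6] = ccdACCAc$cAccAb
  rot[7] = cdACCAc$cAccAbc
  rot[8] = dACCAc$cAccAbcc
  rot[9] = ACCAc$cAccAbccd
  rot[10] = CCAc$cAccAbccdA
  rot[11] = CAc$cAccAbccdAC
  rot[12] = Ac$cAccAbccdACC
  rot[13] = c$cAccAbccdACCA
  rot[14] = $cAccAbccdACCAc
Sorted (with $ < everything):
  sorted[0] = $cAccAbccdACCAc
  sorted[1] = ACCAc$cAccAbccd
  sorted[2] = AbccdACCAc$cAcc
  sorted[3] = Ac$cAccAbccdACC
  sorted[4] = AccAbccdACCAc$c
  sorted[5] = CAc$cAccAbccdAC
  sorted[6] = CCAc$cAccAbccdA
  sorted[7] = bccdACCAc$cAccA
  sorted[8] = c$cAccAbccdACCA
  sorted[9] = cAbccdACCAc$cAc
  sorted[10] = cAccAbccdACCAc$
  sorted[11] = ccAbccdACCAc$cA
  sorted[12] = ccdACCAc$cAccAb
  sorted[13] = cdACCAc$cAccAbc
  sorted[14] = dACCAc$cAccAbcc
sorted[6] = CCAc$cAccAbccdA

Answer: CCAc$cAccAbccdA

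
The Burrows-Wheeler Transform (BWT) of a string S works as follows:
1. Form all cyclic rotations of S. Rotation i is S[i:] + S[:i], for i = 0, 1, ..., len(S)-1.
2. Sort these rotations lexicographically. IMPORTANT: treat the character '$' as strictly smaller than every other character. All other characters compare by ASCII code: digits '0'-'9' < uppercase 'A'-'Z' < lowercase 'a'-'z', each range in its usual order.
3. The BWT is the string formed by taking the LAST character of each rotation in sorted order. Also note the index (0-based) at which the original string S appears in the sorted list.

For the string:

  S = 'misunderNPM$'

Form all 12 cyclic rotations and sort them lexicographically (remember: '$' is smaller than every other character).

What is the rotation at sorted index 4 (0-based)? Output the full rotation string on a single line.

All 12 rotations (rotation i = S[i:]+S[:i]):
  rot[0] = misunderNPM$
  rot[1] = isunderNPM$m
  rot[2] = sunderNPM$mi
  rot[3] = underNPM$mis
  rot[4] = nderNPM$misu
  rot[5] = derNPM$misun
  rot[6] = erNPM$misund
  rot[7] = rNPM$misunde
  rot[8] = NPM$misunder
  rot[9] = PM$misunderN
  rot[10] = M$misunderNP
  rot[11] = $misunderNPM
Sorted (with $ < everything):
  sorted[0] = $misunderNPM
  sorted[1] = M$misunderNP
  sorted[2] = NPM$misunder
  sorted[3] = PM$misunderN
  sorted[4] = derNPM$misun
  sorted[5] = erNPM$misund
  sorted[6] = isunderNPM$m
  sorted[7] = misunderNPM$
  sorted[8] = nderNPM$misu
  sorted[9] = rNPM$misunde
  sorted[10] = sunderNPM$mi
  sorted[11] = underNPM$mis
sorted[4] = derNPM$misun

Answer: derNPM$misun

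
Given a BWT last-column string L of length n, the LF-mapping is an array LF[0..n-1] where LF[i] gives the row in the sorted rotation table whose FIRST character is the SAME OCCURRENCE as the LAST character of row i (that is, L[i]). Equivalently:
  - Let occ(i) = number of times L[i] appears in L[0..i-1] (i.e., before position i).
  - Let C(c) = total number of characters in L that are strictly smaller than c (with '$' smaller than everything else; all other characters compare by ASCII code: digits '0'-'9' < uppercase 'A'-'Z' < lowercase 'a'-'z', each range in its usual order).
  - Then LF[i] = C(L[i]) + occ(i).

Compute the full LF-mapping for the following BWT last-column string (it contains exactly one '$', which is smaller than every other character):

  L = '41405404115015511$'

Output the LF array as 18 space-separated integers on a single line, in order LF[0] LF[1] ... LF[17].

Answer: 10 4 11 1 14 12 2 13 5 6 15 3 7 16 17 8 9 0

Derivation:
Char counts: '$':1, '0':3, '1':6, '4':4, '5':4
C (first-col start): C('$')=0, C('0')=1, C('1')=4, C('4')=10, C('5')=14
L[0]='4': occ=0, LF[0]=C('4')+0=10+0=10
L[1]='1': occ=0, LF[1]=C('1')+0=4+0=4
L[2]='4': occ=1, LF[2]=C('4')+1=10+1=11
L[3]='0': occ=0, LF[3]=C('0')+0=1+0=1
L[4]='5': occ=0, LF[4]=C('5')+0=14+0=14
L[5]='4': occ=2, LF[5]=C('4')+2=10+2=12
L[6]='0': occ=1, LF[6]=C('0')+1=1+1=2
L[7]='4': occ=3, LF[7]=C('4')+3=10+3=13
L[8]='1': occ=1, LF[8]=C('1')+1=4+1=5
L[9]='1': occ=2, LF[9]=C('1')+2=4+2=6
L[10]='5': occ=1, LF[10]=C('5')+1=14+1=15
L[11]='0': occ=2, LF[11]=C('0')+2=1+2=3
L[12]='1': occ=3, LF[12]=C('1')+3=4+3=7
L[13]='5': occ=2, LF[13]=C('5')+2=14+2=16
L[14]='5': occ=3, LF[14]=C('5')+3=14+3=17
L[15]='1': occ=4, LF[15]=C('1')+4=4+4=8
L[16]='1': occ=5, LF[16]=C('1')+5=4+5=9
L[17]='$': occ=0, LF[17]=C('$')+0=0+0=0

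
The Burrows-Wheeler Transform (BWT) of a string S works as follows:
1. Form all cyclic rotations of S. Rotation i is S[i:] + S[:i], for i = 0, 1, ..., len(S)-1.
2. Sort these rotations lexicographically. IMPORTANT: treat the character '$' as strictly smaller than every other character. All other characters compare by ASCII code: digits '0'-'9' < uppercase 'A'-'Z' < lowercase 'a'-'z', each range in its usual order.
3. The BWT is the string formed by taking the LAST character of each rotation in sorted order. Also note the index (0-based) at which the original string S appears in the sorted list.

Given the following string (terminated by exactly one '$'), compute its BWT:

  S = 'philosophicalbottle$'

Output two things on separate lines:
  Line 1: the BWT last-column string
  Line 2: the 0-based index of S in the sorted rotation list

All 20 rotations (rotation i = S[i:]+S[:i]):
  rot[0] = philosophicalbottle$
  rot[1] = hilosophicalbottle$p
  rot[2] = ilosophicalbottle$ph
  rot[3] = losophicalbottle$phi
  rot[4] = osophicalbottle$phil
  rot[5] = sophicalbottle$philo
  rot[6] = ophicalbottle$philos
  rot[7] = phicalbottle$philoso
  rot[8] = hicalbottle$philosop
  rot[9] = icalbottle$philosoph
  rot[10] = calbottle$philosophi
  rot[11] = albottle$philosophic
  rot[12] = lbottle$philosophica
  rot[13] = bottle$philosophical
  rot[14] = ottle$philosophicalb
  rot[15] = ttle$philosophicalbo
  rot[16] = tle$philosophicalbot
  rot[17] = le$philosophicalbott
  rot[18] = e$philosophicalbottl
  rot[19] = $philosophicalbottle
Sorted (with $ < everything):
  sorted[0] = $philosophicalbottle  (last char: 'e')
  sorted[1] = albottle$philosophic  (last char: 'c')
  sorted[2] = bottle$philosophical  (last char: 'l')
  sorted[3] = calbottle$philosophi  (last char: 'i')
  sorted[4] = e$philosophicalbottl  (last char: 'l')
  sorted[5] = hicalbottle$philosop  (last char: 'p')
  sorted[6] = hilosophicalbottle$p  (last char: 'p')
  sorted[7] = icalbottle$philosoph  (last char: 'h')
  sorted[8] = ilosophicalbottle$ph  (last char: 'h')
  sorted[9] = lbottle$philosophica  (last char: 'a')
  sorted[10] = le$philosophicalbott  (last char: 't')
  sorted[11] = losophicalbottle$phi  (last char: 'i')
  sorted[12] = ophicalbottle$philos  (last char: 's')
  sorted[13] = osophicalbottle$phil  (last char: 'l')
  sorted[14] = ottle$philosophicalb  (last char: 'b')
  sorted[15] = phicalbottle$philoso  (last char: 'o')
  sorted[16] = philosophicalbottle$  (last char: '$')
  sorted[17] = sophicalbottle$philo  (last char: 'o')
  sorted[18] = tle$philosophicalbot  (last char: 't')
  sorted[19] = ttle$philosophicalbo  (last char: 'o')
Last column: eclilpphhatislbo$oto
Original string S is at sorted index 16

Answer: eclilpphhatislbo$oto
16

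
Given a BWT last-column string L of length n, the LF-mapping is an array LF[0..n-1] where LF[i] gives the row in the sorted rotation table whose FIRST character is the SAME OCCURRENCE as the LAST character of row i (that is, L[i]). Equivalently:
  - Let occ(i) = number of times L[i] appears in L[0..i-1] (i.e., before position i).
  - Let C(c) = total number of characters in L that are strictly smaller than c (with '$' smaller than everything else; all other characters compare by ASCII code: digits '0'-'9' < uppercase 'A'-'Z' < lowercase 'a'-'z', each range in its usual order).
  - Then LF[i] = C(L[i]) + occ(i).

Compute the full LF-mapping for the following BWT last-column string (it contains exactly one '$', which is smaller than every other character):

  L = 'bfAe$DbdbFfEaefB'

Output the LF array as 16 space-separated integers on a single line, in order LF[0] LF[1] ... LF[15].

Answer: 7 13 1 11 0 3 8 10 9 5 14 4 6 12 15 2

Derivation:
Char counts: '$':1, 'A':1, 'B':1, 'D':1, 'E':1, 'F':1, 'a':1, 'b':3, 'd':1, 'e':2, 'f':3
C (first-col start): C('$')=0, C('A')=1, C('B')=2, C('D')=3, C('E')=4, C('F')=5, C('a')=6, C('b')=7, C('d')=10, C('e')=11, C('f')=13
L[0]='b': occ=0, LF[0]=C('b')+0=7+0=7
L[1]='f': occ=0, LF[1]=C('f')+0=13+0=13
L[2]='A': occ=0, LF[2]=C('A')+0=1+0=1
L[3]='e': occ=0, LF[3]=C('e')+0=11+0=11
L[4]='$': occ=0, LF[4]=C('$')+0=0+0=0
L[5]='D': occ=0, LF[5]=C('D')+0=3+0=3
L[6]='b': occ=1, LF[6]=C('b')+1=7+1=8
L[7]='d': occ=0, LF[7]=C('d')+0=10+0=10
L[8]='b': occ=2, LF[8]=C('b')+2=7+2=9
L[9]='F': occ=0, LF[9]=C('F')+0=5+0=5
L[10]='f': occ=1, LF[10]=C('f')+1=13+1=14
L[11]='E': occ=0, LF[11]=C('E')+0=4+0=4
L[12]='a': occ=0, LF[12]=C('a')+0=6+0=6
L[13]='e': occ=1, LF[13]=C('e')+1=11+1=12
L[14]='f': occ=2, LF[14]=C('f')+2=13+2=15
L[15]='B': occ=0, LF[15]=C('B')+0=2+0=2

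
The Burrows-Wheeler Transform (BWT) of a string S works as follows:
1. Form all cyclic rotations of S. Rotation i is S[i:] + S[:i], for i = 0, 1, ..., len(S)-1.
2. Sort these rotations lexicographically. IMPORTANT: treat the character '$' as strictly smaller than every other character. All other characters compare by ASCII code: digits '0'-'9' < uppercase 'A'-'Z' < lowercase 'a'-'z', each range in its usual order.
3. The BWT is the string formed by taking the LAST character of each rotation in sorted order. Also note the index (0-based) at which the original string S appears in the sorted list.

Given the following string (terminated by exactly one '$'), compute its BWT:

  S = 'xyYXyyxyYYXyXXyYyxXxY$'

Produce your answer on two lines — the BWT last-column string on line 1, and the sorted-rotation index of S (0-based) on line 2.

All 22 rotations (rotation i = S[i:]+S[:i]):
  rot[0] = xyYXyyxyYYXyXXyYyxXxY$
  rot[1] = yYXyyxyYYXyXXyYyxXxY$x
  rot[2] = YXyyxyYYXyXXyYyxXxY$xy
  rot[3] = XyyxyYYXyXXyYyxXxY$xyY
  rot[4] = yyxyYYXyXXyYyxXxY$xyYX
  rot[5] = yxyYYXyXXyYyxXxY$xyYXy
  rot[6] = xyYYXyXXyYyxXxY$xyYXyy
  rot[7] = yYYXyXXyYyxXxY$xyYXyyx
  rot[8] = YYXyXXyYyxXxY$xyYXyyxy
  rot[9] = YXyXXyYyxXxY$xyYXyyxyY
  rot[10] = XyXXyYyxXxY$xyYXyyxyYY
  rot[11] = yXXyYyxXxY$xyYXyyxyYYX
  rot[12] = XXyYyxXxY$xyYXyyxyYYXy
  rot[13] = XyYyxXxY$xyYXyyxyYYXyX
  rot[14] = yYyxXxY$xyYXyyxyYYXyXX
  rot[15] = YyxXxY$xyYXyyxyYYXyXXy
  rot[16] = yxXxY$xyYXyyxyYYXyXXyY
  rot[17] = xXxY$xyYXyyxyYYXyXXyYy
  rot[18] = XxY$xyYXyyxyYYXyXXyYyx
  rot[19] = xY$xyYXyyxyYYXyXXyYyxX
  rot[20] = Y$xyYXyyxyYYXyXXyYyxXx
  rot[21] = $xyYXyyxyYYXyXXyYyxXxY
Sorted (with $ < everything):
  sorted[0] = $xyYXyyxyYYXyXXyYyxXxY  (last char: 'Y')
  sorted[1] = XXyYyxXxY$xyYXyyxyYYXy  (last char: 'y')
  sorted[2] = XxY$xyYXyyxyYYXyXXyYyx  (last char: 'x')
  sorted[3] = XyXXyYyxXxY$xyYXyyxyYY  (last char: 'Y')
  sorted[4] = XyYyxXxY$xyYXyyxyYYXyX  (last char: 'X')
  sorted[5] = XyyxyYYXyXXyYyxXxY$xyY  (last char: 'Y')
  sorted[6] = Y$xyYXyyxyYYXyXXyYyxXx  (last char: 'x')
  sorted[7] = YXyXXyYyxXxY$xyYXyyxyY  (last char: 'Y')
  sorted[8] = YXyyxyYYXyXXyYyxXxY$xy  (last char: 'y')
  sorted[9] = YYXyXXyYyxXxY$xyYXyyxy  (last char: 'y')
  sorted[10] = YyxXxY$xyYXyyxyYYXyXXy  (last char: 'y')
  sorted[11] = xXxY$xyYXyyxyYYXyXXyYy  (last char: 'y')
  sorted[12] = xY$xyYXyyxyYYXyXXyYyxX  (last char: 'X')
  sorted[13] = xyYXyyxyYYXyXXyYyxXxY$  (last char: '$')
  sorted[14] = xyYYXyXXyYyxXxY$xyYXyy  (last char: 'y')
  sorted[15] = yXXyYyxXxY$xyYXyyxyYYX  (last char: 'X')
  sorted[16] = yYXyyxyYYXyXXyYyxXxY$x  (last char: 'x')
  sorted[17] = yYYXyXXyYyxXxY$xyYXyyx  (last char: 'x')
  sorted[18] = yYyxXxY$xyYXyyxyYYXyXX  (last char: 'X')
  sorted[19] = yxXxY$xyYXyyxyYYXyXXyY  (last char: 'Y')
  sorted[20] = yxyYYXyXXyYyxXxY$xyYXy  (last char: 'y')
  sorted[21] = yyxyYYXyXXyYyxXxY$xyYX  (last char: 'X')
Last column: YyxYXYxYyyyyX$yXxxXYyX
Original string S is at sorted index 13

Answer: YyxYXYxYyyyyX$yXxxXYyX
13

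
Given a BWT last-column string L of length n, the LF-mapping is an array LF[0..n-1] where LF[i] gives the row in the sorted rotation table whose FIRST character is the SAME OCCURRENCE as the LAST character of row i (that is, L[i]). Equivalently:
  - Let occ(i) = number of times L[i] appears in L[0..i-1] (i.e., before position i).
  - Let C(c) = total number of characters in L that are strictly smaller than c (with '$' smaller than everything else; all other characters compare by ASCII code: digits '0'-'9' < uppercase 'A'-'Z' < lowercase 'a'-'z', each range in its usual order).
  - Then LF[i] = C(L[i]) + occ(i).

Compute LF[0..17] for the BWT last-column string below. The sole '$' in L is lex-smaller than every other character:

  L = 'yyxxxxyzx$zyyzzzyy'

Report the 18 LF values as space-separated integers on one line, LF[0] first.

Char counts: '$':1, 'x':5, 'y':7, 'z':5
C (first-col start): C('$')=0, C('x')=1, C('y')=6, C('z')=13
L[0]='y': occ=0, LF[0]=C('y')+0=6+0=6
L[1]='y': occ=1, LF[1]=C('y')+1=6+1=7
L[2]='x': occ=0, LF[2]=C('x')+0=1+0=1
L[3]='x': occ=1, LF[3]=C('x')+1=1+1=2
L[4]='x': occ=2, LF[4]=C('x')+2=1+2=3
L[5]='x': occ=3, LF[5]=C('x')+3=1+3=4
L[6]='y': occ=2, LF[6]=C('y')+2=6+2=8
L[7]='z': occ=0, LF[7]=C('z')+0=13+0=13
L[8]='x': occ=4, LF[8]=C('x')+4=1+4=5
L[9]='$': occ=0, LF[9]=C('$')+0=0+0=0
L[10]='z': occ=1, LF[10]=C('z')+1=13+1=14
L[11]='y': occ=3, LF[11]=C('y')+3=6+3=9
L[12]='y': occ=4, LF[12]=C('y')+4=6+4=10
L[13]='z': occ=2, LF[13]=C('z')+2=13+2=15
L[14]='z': occ=3, LF[14]=C('z')+3=13+3=16
L[15]='z': occ=4, LF[15]=C('z')+4=13+4=17
L[16]='y': occ=5, LF[16]=C('y')+5=6+5=11
L[17]='y': occ=6, LF[17]=C('y')+6=6+6=12

Answer: 6 7 1 2 3 4 8 13 5 0 14 9 10 15 16 17 11 12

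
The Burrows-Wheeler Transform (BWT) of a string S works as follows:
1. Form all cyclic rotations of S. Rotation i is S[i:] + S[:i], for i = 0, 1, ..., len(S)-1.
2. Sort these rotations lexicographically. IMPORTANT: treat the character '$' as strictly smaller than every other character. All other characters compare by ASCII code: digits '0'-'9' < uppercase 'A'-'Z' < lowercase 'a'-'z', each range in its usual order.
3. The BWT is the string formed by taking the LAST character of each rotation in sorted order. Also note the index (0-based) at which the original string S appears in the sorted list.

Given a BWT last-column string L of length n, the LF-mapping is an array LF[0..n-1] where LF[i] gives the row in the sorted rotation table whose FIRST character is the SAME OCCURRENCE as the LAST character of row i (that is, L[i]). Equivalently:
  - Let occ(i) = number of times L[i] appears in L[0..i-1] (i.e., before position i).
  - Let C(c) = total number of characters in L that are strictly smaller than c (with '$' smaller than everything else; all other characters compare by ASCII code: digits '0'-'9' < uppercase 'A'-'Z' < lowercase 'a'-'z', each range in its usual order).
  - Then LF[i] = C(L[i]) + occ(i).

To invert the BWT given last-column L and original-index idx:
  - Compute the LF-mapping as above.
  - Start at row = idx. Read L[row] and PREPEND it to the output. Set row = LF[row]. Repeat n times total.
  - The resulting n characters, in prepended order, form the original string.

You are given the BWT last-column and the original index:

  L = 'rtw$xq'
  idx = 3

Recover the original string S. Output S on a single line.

LF mapping: 2 3 4 0 5 1
Walk LF starting at row 3, prepending L[row]:
  step 1: row=3, L[3]='$', prepend. Next row=LF[3]=0
  step 2: row=0, L[0]='r', prepend. Next row=LF[0]=2
  step 3: row=2, L[2]='w', prepend. Next row=LF[2]=4
  step 4: row=4, L[4]='x', prepend. Next row=LF[4]=5
  step 5: row=5, L[5]='q', prepend. Next row=LF[5]=1
  step 6: row=1, L[1]='t', prepend. Next row=LF[1]=3
Reversed output: tqxwr$

Answer: tqxwr$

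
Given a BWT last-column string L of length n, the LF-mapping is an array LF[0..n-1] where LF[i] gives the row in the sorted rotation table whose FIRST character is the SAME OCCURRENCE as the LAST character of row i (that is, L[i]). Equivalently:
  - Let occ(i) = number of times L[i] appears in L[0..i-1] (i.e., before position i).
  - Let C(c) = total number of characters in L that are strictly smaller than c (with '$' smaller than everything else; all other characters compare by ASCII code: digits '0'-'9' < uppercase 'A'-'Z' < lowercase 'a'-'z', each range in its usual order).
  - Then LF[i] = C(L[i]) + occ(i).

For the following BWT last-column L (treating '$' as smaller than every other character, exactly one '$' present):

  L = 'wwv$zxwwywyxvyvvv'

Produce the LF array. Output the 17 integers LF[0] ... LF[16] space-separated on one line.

Answer: 6 7 1 0 16 11 8 9 13 10 14 12 2 15 3 4 5

Derivation:
Char counts: '$':1, 'v':5, 'w':5, 'x':2, 'y':3, 'z':1
C (first-col start): C('$')=0, C('v')=1, C('w')=6, C('x')=11, C('y')=13, C('z')=16
L[0]='w': occ=0, LF[0]=C('w')+0=6+0=6
L[1]='w': occ=1, LF[1]=C('w')+1=6+1=7
L[2]='v': occ=0, LF[2]=C('v')+0=1+0=1
L[3]='$': occ=0, LF[3]=C('$')+0=0+0=0
L[4]='z': occ=0, LF[4]=C('z')+0=16+0=16
L[5]='x': occ=0, LF[5]=C('x')+0=11+0=11
L[6]='w': occ=2, LF[6]=C('w')+2=6+2=8
L[7]='w': occ=3, LF[7]=C('w')+3=6+3=9
L[8]='y': occ=0, LF[8]=C('y')+0=13+0=13
L[9]='w': occ=4, LF[9]=C('w')+4=6+4=10
L[10]='y': occ=1, LF[10]=C('y')+1=13+1=14
L[11]='x': occ=1, LF[11]=C('x')+1=11+1=12
L[12]='v': occ=1, LF[12]=C('v')+1=1+1=2
L[13]='y': occ=2, LF[13]=C('y')+2=13+2=15
L[14]='v': occ=2, LF[14]=C('v')+2=1+2=3
L[15]='v': occ=3, LF[15]=C('v')+3=1+3=4
L[16]='v': occ=4, LF[16]=C('v')+4=1+4=5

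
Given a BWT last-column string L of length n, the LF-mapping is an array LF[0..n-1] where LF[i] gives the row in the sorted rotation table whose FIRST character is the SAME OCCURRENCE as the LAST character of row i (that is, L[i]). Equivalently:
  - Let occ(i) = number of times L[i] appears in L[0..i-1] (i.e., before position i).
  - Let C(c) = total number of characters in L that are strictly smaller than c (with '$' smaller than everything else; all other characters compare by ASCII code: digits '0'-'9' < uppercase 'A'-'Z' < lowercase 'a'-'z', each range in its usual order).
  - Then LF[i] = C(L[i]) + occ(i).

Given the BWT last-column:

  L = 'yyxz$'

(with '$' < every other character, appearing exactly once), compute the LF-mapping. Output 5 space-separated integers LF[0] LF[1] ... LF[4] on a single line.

Answer: 2 3 1 4 0

Derivation:
Char counts: '$':1, 'x':1, 'y':2, 'z':1
C (first-col start): C('$')=0, C('x')=1, C('y')=2, C('z')=4
L[0]='y': occ=0, LF[0]=C('y')+0=2+0=2
L[1]='y': occ=1, LF[1]=C('y')+1=2+1=3
L[2]='x': occ=0, LF[2]=C('x')+0=1+0=1
L[3]='z': occ=0, LF[3]=C('z')+0=4+0=4
L[4]='$': occ=0, LF[4]=C('$')+0=0+0=0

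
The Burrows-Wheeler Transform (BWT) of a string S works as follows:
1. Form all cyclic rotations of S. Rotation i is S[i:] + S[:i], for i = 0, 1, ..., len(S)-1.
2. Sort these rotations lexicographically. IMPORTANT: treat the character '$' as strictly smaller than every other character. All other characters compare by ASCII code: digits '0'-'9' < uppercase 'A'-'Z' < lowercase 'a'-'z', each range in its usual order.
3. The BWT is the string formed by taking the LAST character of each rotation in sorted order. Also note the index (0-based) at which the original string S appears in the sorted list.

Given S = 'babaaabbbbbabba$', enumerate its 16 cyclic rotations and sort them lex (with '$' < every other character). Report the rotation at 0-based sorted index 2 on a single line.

Answer: aaabbbbbabba$bab

Derivation:
All 16 rotations (rotation i = S[i:]+S[:i]):
  rot[0] = babaaabbbbbabba$
  rot[1] = abaaabbbbbabba$b
  rot[2] = baaabbbbbabba$ba
  rot[3] = aaabbbbbabba$bab
  rot[4] = aabbbbbabba$baba
  rot[5] = abbbbbabba$babaa
  rot[6] = bbbbbabba$babaaa
  rot[7] = bbbbabba$babaaab
  rot[8] = bbbabba$babaaabb
  rot[9] = bbabba$babaaabbb
  rot[10] = babba$babaaabbbb
  rot[11] = abba$babaaabbbbb
  rot[12] = bba$babaaabbbbba
  rot[13] = ba$babaaabbbbbab
  rot[14] = a$babaaabbbbbabb
  rot[15] = $babaaabbbbbabba
Sorted (with $ < everything):
  sorted[0] = $babaaabbbbbabba
  sorted[1] = a$babaaabbbbbabb
  sorted[2] = aaabbbbbabba$bab
  sorted[3] = aabbbbbabba$baba
  sorted[4] = abaaabbbbbabba$b
  sorted[5] = abba$babaaabbbbb
  sorted[6] = abbbbbabba$babaa
  sorted[7] = ba$babaaabbbbbab
  sorted[8] = baaabbbbbabba$ba
  sorted[9] = babaaabbbbbabba$
  sorted[10] = babba$babaaabbbb
  sorted[11] = bba$babaaabbbbba
  sorted[12] = bbabba$babaaabbb
  sorted[13] = bbbabba$babaaabb
  sorted[14] = bbbbabba$babaaab
  sorted[15] = bbbbbabba$babaaa
sorted[2] = aaabbbbbabba$bab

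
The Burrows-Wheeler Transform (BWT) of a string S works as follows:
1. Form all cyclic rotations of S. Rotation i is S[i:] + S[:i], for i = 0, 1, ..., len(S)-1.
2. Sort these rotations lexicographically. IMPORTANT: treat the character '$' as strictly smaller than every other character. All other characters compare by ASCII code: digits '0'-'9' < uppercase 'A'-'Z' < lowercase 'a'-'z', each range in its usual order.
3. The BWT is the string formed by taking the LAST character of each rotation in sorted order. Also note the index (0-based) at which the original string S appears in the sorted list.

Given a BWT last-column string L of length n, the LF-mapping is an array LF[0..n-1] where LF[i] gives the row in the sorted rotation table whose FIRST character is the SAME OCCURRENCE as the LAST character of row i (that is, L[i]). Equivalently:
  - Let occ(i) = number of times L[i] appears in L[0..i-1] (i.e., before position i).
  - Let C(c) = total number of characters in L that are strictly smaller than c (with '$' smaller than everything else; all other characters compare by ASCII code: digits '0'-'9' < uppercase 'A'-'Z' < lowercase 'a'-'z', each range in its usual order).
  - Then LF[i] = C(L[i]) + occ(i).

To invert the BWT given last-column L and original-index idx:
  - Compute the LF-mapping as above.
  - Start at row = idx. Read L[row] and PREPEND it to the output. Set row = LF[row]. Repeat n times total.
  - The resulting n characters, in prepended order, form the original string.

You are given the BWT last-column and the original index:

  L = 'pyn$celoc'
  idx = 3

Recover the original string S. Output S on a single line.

LF mapping: 7 8 5 0 1 3 4 6 2
Walk LF starting at row 3, prepending L[row]:
  step 1: row=3, L[3]='$', prepend. Next row=LF[3]=0
  step 2: row=0, L[0]='p', prepend. Next row=LF[0]=7
  step 3: row=7, L[7]='o', prepend. Next row=LF[7]=6
  step 4: row=6, L[6]='l', prepend. Next row=LF[6]=4
  step 5: row=4, L[4]='c', prepend. Next row=LF[4]=1
  step 6: row=1, L[1]='y', prepend. Next row=LF[1]=8
  step 7: row=8, L[8]='c', prepend. Next row=LF[8]=2
  step 8: row=2, L[2]='n', prepend. Next row=LF[2]=5
  step 9: row=5, L[5]='e', prepend. Next row=LF[5]=3
Reversed output: encyclop$

Answer: encyclop$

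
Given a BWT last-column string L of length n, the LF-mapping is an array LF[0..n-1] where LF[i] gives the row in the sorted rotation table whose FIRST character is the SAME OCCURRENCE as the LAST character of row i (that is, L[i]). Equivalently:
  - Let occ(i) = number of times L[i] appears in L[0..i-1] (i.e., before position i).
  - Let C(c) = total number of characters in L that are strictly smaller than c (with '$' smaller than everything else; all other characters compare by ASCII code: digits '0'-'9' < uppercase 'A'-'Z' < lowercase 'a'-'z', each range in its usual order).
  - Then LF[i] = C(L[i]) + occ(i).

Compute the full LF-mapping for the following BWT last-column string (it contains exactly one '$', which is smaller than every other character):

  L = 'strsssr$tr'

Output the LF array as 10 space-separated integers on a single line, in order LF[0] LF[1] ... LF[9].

Answer: 4 8 1 5 6 7 2 0 9 3

Derivation:
Char counts: '$':1, 'r':3, 's':4, 't':2
C (first-col start): C('$')=0, C('r')=1, C('s')=4, C('t')=8
L[0]='s': occ=0, LF[0]=C('s')+0=4+0=4
L[1]='t': occ=0, LF[1]=C('t')+0=8+0=8
L[2]='r': occ=0, LF[2]=C('r')+0=1+0=1
L[3]='s': occ=1, LF[3]=C('s')+1=4+1=5
L[4]='s': occ=2, LF[4]=C('s')+2=4+2=6
L[5]='s': occ=3, LF[5]=C('s')+3=4+3=7
L[6]='r': occ=1, LF[6]=C('r')+1=1+1=2
L[7]='$': occ=0, LF[7]=C('$')+0=0+0=0
L[8]='t': occ=1, LF[8]=C('t')+1=8+1=9
L[9]='r': occ=2, LF[9]=C('r')+2=1+2=3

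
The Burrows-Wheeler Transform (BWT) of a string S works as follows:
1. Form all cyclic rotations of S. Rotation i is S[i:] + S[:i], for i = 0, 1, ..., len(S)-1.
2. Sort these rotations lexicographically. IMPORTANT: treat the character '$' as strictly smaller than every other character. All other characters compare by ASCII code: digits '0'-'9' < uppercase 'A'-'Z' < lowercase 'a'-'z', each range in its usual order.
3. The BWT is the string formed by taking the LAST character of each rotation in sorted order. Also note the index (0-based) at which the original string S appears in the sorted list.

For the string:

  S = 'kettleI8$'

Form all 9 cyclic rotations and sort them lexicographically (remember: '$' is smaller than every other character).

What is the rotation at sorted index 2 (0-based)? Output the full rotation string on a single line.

All 9 rotations (rotation i = S[i:]+S[:i]):
  rot[0] = kettleI8$
  rot[1] = ettleI8$k
  rot[2] = ttleI8$ke
  rot[3] = tleI8$ket
  rot[4] = leI8$kett
  rot[5] = eI8$kettl
  rot[6] = I8$kettle
  rot[7] = 8$kettleI
  rot[8] = $kettleI8
Sorted (with $ < everything):
  sorted[0] = $kettleI8
  sorted[1] = 8$kettleI
  sorted[2] = I8$kettle
  sorted[3] = eI8$kettl
  sorted[4] = ettleI8$k
  sorted[5] = kettleI8$
  sorted[6] = leI8$kett
  sorted[7] = tleI8$ket
  sorted[8] = ttleI8$ke
sorted[2] = I8$kettle

Answer: I8$kettle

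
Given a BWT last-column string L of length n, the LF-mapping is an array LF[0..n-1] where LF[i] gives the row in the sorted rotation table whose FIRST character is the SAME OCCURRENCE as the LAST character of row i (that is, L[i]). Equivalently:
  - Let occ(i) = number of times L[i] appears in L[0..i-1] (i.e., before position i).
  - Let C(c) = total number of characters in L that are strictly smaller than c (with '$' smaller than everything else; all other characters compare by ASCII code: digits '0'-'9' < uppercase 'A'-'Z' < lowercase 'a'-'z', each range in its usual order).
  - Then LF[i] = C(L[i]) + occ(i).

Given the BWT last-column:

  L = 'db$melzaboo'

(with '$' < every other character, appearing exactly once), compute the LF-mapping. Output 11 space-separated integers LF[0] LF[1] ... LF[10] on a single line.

Answer: 4 2 0 7 5 6 10 1 3 8 9

Derivation:
Char counts: '$':1, 'a':1, 'b':2, 'd':1, 'e':1, 'l':1, 'm':1, 'o':2, 'z':1
C (first-col start): C('$')=0, C('a')=1, C('b')=2, C('d')=4, C('e')=5, C('l')=6, C('m')=7, C('o')=8, C('z')=10
L[0]='d': occ=0, LF[0]=C('d')+0=4+0=4
L[1]='b': occ=0, LF[1]=C('b')+0=2+0=2
L[2]='$': occ=0, LF[2]=C('$')+0=0+0=0
L[3]='m': occ=0, LF[3]=C('m')+0=7+0=7
L[4]='e': occ=0, LF[4]=C('e')+0=5+0=5
L[5]='l': occ=0, LF[5]=C('l')+0=6+0=6
L[6]='z': occ=0, LF[6]=C('z')+0=10+0=10
L[7]='a': occ=0, LF[7]=C('a')+0=1+0=1
L[8]='b': occ=1, LF[8]=C('b')+1=2+1=3
L[9]='o': occ=0, LF[9]=C('o')+0=8+0=8
L[10]='o': occ=1, LF[10]=C('o')+1=8+1=9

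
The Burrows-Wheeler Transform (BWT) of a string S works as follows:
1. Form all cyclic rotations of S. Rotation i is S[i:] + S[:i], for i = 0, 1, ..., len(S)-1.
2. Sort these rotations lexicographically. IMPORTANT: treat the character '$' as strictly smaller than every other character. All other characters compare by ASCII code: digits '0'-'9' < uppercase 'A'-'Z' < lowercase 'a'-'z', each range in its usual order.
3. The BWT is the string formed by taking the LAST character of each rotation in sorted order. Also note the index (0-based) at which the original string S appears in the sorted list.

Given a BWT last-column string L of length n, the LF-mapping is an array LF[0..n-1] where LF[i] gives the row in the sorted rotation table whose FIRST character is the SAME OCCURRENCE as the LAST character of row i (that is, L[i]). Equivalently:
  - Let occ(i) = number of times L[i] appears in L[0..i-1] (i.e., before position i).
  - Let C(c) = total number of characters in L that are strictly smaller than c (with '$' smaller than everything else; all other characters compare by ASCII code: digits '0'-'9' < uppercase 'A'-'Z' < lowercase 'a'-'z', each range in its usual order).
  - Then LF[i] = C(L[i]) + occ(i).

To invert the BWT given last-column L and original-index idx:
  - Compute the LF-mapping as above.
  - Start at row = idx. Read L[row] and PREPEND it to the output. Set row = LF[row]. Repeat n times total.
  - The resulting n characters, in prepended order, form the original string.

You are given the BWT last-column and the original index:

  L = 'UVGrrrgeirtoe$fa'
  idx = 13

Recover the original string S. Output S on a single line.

Answer: refrigeratorVGU$

Derivation:
LF mapping: 2 3 1 11 12 13 8 5 9 14 15 10 6 0 7 4
Walk LF starting at row 13, prepending L[row]:
  step 1: row=13, L[13]='$', prepend. Next row=LF[13]=0
  step 2: row=0, L[0]='U', prepend. Next row=LF[0]=2
  step 3: row=2, L[2]='G', prepend. Next row=LF[2]=1
  step 4: row=1, L[1]='V', prepend. Next row=LF[1]=3
  step 5: row=3, L[3]='r', prepend. Next row=LF[3]=11
  step 6: row=11, L[11]='o', prepend. Next row=LF[11]=10
  step 7: row=10, L[10]='t', prepend. Next row=LF[10]=15
  step 8: row=15, L[15]='a', prepend. Next row=LF[15]=4
  step 9: row=4, L[4]='r', prepend. Next row=LF[4]=12
  step 10: row=12, L[12]='e', prepend. Next row=LF[12]=6
  step 11: row=6, L[6]='g', prepend. Next row=LF[6]=8
  step 12: row=8, L[8]='i', prepend. Next row=LF[8]=9
  step 13: row=9, L[9]='r', prepend. Next row=LF[9]=14
  step 14: row=14, L[14]='f', prepend. Next row=LF[14]=7
  step 15: row=7, L[7]='e', prepend. Next row=LF[7]=5
  step 16: row=5, L[5]='r', prepend. Next row=LF[5]=13
Reversed output: refrigeratorVGU$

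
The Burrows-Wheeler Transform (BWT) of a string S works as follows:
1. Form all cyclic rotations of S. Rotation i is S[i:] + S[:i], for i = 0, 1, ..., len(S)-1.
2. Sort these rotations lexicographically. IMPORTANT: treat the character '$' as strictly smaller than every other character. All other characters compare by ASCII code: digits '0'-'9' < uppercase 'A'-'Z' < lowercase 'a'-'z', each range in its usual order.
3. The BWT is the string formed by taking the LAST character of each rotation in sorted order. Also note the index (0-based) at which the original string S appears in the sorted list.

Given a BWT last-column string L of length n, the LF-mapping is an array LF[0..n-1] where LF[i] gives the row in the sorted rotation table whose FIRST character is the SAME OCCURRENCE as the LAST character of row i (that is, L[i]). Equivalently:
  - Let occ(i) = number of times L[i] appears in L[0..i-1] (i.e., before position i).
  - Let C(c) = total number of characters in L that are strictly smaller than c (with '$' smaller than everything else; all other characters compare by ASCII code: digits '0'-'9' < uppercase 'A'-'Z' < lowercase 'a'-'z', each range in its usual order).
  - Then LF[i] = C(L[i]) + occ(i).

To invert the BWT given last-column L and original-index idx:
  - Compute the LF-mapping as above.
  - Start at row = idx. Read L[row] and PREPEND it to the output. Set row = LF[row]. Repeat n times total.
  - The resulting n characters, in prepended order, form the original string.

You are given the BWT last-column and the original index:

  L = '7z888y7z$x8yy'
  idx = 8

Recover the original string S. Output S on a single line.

Answer: y88878yzxyz7$

Derivation:
LF mapping: 1 11 3 4 5 8 2 12 0 7 6 9 10
Walk LF starting at row 8, prepending L[row]:
  step 1: row=8, L[8]='$', prepend. Next row=LF[8]=0
  step 2: row=0, L[0]='7', prepend. Next row=LF[0]=1
  step 3: row=1, L[1]='z', prepend. Next row=LF[1]=11
  step 4: row=11, L[11]='y', prepend. Next row=LF[11]=9
  step 5: row=9, L[9]='x', prepend. Next row=LF[9]=7
  step 6: row=7, L[7]='z', prepend. Next row=LF[7]=12
  step 7: row=12, L[12]='y', prepend. Next row=LF[12]=10
  step 8: row=10, L[10]='8', prepend. Next row=LF[10]=6
  step 9: row=6, L[6]='7', prepend. Next row=LF[6]=2
  step 10: row=2, L[2]='8', prepend. Next row=LF[2]=3
  step 11: row=3, L[3]='8', prepend. Next row=LF[3]=4
  step 12: row=4, L[4]='8', prepend. Next row=LF[4]=5
  step 13: row=5, L[5]='y', prepend. Next row=LF[5]=8
Reversed output: y88878yzxyz7$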